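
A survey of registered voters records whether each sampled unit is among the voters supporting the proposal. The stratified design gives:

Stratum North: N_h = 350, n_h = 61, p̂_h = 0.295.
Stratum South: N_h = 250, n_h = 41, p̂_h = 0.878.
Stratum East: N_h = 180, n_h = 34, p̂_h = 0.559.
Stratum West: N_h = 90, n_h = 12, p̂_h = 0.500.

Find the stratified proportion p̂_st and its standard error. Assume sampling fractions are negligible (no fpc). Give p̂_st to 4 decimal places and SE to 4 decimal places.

N = 870; stratum weights W_h = N_h/N.
p̂_st = Σ W_h p̂_h = (350·0.295 + 250·0.878 + 180·0.559 + 90·0.500)/870 = 0.53836
V̂(p̂_st) = Σ W_h² p̂_h(1−p̂_h)/(n_h−1):
  stratum North: (350/870)²·0.295·0.705/60 = 0.000560993
  stratum South: (250/870)²·0.878·0.122/40 = 0.000221124
  stratum East: (180/870)²·0.559·0.441/33 = 0.000319774
  stratum West: (90/870)²·0.500·0.500/11 = 0.000243217
V̂(p̂_st) = 0.00134511; SE = √V̂ = 0.0366757

p̂_st ≈ 0.5384, SE ≈ 0.0367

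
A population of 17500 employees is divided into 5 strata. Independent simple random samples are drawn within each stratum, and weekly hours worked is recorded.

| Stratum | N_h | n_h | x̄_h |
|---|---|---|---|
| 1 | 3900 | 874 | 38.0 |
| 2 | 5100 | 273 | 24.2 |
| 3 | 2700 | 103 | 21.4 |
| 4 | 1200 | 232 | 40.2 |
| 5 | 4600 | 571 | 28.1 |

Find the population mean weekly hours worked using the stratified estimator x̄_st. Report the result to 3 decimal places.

x̄_st ≈ 28.966

N = Σ N_h = 17500. Stratum weights W_h = N_h/N.
x̄_st = (3900·38.0 + 5100·24.2 + 2700·21.4 + 1200·40.2 + 4600·28.1) / 17500 = 28.96571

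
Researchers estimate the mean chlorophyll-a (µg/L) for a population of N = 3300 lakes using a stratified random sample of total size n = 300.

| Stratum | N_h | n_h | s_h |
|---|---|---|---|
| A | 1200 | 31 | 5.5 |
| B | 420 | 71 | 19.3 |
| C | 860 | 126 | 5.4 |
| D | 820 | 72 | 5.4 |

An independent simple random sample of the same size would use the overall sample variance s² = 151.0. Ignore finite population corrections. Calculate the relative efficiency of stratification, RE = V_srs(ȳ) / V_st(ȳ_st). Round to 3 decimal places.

V̂(ȳ_st) = Σ W_h² s_h²/n_h, with W_h = N_h/N and N = 3300:
  stratum A: (1200/3300)²·5.5²/31 = 0.129032
  stratum B: (420/3300)²·19.3²/71 = 0.084982
  stratum C: (860/3300)²·5.4²/126 = 0.0157176
  stratum D: (820/3300)²·5.4²/72 = 0.0250066
V_st = 0.254738
V_srs = s²/n = 151.0/300 = 0.503333
Relative efficiency = V_srs / V_st = 0.503333/0.254738 = 1.9759

RE ≈ 1.976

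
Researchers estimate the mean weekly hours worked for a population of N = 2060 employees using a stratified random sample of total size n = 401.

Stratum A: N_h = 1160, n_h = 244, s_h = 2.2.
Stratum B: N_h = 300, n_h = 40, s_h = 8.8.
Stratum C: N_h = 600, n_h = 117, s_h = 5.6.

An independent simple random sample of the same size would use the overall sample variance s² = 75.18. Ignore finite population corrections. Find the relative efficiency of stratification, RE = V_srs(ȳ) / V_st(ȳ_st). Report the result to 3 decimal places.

V̂(ȳ_st) = Σ W_h² s_h²/n_h, with W_h = N_h/N and N = 2060:
  stratum A: (1160/2060)²·2.2²/244 = 0.0062898
  stratum B: (300/2060)²·8.8²/40 = 0.0410595
  stratum C: (600/2060)²·5.6²/117 = 0.0227383
V_st = 0.0700876
V_srs = s²/n = 75.18/401 = 0.187481
Relative efficiency = V_srs / V_st = 0.187481/0.0700876 = 2.6750

RE ≈ 2.675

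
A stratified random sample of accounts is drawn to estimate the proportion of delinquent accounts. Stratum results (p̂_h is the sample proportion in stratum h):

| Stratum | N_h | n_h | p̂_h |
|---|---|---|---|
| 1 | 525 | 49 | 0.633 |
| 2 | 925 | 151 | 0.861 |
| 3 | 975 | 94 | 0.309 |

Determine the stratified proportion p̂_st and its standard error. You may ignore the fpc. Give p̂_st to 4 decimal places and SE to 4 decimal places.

N = 2425; stratum weights W_h = N_h/N.
p̂_st = Σ W_h p̂_h = (525·0.633 + 925·0.861 + 975·0.309)/2425 = 0.58970
V̂(p̂_st) = Σ W_h² p̂_h(1−p̂_h)/(n_h−1):
  stratum 1: (525/2425)²·0.633·0.367/48 = 0.000226842
  stratum 2: (925/2425)²·0.861·0.139/150 = 0.000116088
  stratum 3: (975/2425)²·0.309·0.691/93 = 0.000371141
V̂(p̂_st) = 0.000714071; SE = √V̂ = 0.0267221

p̂_st ≈ 0.5897, SE ≈ 0.0267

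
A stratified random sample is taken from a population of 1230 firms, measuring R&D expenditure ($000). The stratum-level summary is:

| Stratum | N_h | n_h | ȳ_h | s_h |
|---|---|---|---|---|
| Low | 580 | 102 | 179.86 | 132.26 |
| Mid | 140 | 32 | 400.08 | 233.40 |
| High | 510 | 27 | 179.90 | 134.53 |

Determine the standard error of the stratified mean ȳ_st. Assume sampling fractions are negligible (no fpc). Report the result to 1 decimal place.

V̂(ȳ_st) = Σ W_h² s_h²/n_h, with W_h = N_h/N and N = 1230:
  stratum Low: (580/1230)²·132.26²/102 = 38.1331
  stratum Mid: (140/1230)²·233.40²/32 = 22.0545
  stratum High: (510/1230)²·134.53²/27 = 115.24
V̂(ȳ_st) = 175.428
SE(ȳ_st) = √175.428 = 13.2449

SE(ȳ_st) ≈ 13.2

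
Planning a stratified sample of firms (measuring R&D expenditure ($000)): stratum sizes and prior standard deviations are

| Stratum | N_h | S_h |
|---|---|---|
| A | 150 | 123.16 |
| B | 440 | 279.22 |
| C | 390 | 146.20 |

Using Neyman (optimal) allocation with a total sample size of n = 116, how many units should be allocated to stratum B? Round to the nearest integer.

72

Neyman allocation: n_h = n · N_h S_h / Σ N_i S_i, with n = 116.
  stratum A: N_h·S_h = 150·123.16 = 18474.00
  stratum B: N_h·S_h = 440·279.22 = 122856.80
  stratum C: N_h·S_h = 390·146.20 = 57018.00
Σ N_h S_h = 198348.80
n for stratum B = 116·122856.80/198348.80 = 71.850 → 72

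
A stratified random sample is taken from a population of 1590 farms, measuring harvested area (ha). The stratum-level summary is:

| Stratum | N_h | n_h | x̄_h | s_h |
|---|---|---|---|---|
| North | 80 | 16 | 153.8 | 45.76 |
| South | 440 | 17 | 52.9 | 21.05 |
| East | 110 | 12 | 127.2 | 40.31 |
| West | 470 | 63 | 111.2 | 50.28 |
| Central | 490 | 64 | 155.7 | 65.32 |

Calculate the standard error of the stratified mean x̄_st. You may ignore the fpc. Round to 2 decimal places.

V̂(x̄_st) = Σ W_h² s_h²/n_h, with W_h = N_h/N and N = 1590:
  stratum North: (80/1590)²·45.76²/16 = 0.331312
  stratum South: (440/1590)²·21.05²/17 = 1.99603
  stratum East: (110/1590)²·40.31²/12 = 0.64809
  stratum West: (470/1590)²·50.28²/63 = 3.50632
  stratum Central: (490/1590)²·65.32²/64 = 6.33155
V̂(x̄_st) = 12.8133
SE(x̄_st) = √12.8133 = 3.57957

SE(x̄_st) ≈ 3.58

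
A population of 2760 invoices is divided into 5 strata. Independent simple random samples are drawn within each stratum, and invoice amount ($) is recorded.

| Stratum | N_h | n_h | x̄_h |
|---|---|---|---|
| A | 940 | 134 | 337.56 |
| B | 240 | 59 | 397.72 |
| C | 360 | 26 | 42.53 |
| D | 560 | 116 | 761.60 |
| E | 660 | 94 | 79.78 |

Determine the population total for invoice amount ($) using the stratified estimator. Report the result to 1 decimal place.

τ̂_st = Σ N_h x̄_h = 940·337.56 + 240·397.72 + 360·42.53 + 560·761.60 + 660·79.78 = 907220.8

τ̂_st ≈ 907220.8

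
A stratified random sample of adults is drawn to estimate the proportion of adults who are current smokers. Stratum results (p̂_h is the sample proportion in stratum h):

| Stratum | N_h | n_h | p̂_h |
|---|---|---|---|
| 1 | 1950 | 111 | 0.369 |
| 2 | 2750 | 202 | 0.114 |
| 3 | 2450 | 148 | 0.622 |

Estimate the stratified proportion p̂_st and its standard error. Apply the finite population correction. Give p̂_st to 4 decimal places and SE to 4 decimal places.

p̂_st ≈ 0.3576, SE ≈ 0.0198

N = 7150; stratum weights W_h = N_h/N.
p̂_st = Σ W_h p̂_h = (1950·0.369 + 2750·0.114 + 2450·0.622)/7150 = 0.35762
V̂(p̂_st) = Σ W_h² (1 − n_h/N_h) p̂_h(1−p̂_h)/(n_h−1):
  stratum 1: (1950/7150)²·(1 − 111/1950)·0.369·0.631/110 = 0.00014848
  stratum 2: (2750/7150)²·(1 − 202/2750)·0.114·0.886/201 = 6.88751e-05
  stratum 3: (2450/7150)²·(1 − 148/2450)·0.622·0.378/147 = 0.000176451
V̂(p̂_st) = 0.000393806; SE = √V̂ = 0.0198445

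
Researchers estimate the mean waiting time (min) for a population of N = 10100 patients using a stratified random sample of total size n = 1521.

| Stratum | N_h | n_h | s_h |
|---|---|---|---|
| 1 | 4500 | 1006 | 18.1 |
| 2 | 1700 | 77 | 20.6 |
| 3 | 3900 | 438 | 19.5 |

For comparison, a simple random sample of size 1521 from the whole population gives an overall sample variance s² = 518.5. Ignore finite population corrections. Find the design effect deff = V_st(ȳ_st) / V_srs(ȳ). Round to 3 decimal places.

deff ≈ 1.027

V̂(ȳ_st) = Σ W_h² s_h²/n_h, with W_h = N_h/N and N = 10100:
  stratum 1: (4500/10100)²·18.1²/1006 = 0.064646
  stratum 2: (1700/10100)²·20.6²/77 = 0.156134
  stratum 3: (3900/10100)²·19.5²/438 = 0.129444
V_st = 0.350224
V_srs = s²/n = 518.5/1521 = 0.340894
deff = V_st / V_srs = 0.350224/0.340894 = 1.0274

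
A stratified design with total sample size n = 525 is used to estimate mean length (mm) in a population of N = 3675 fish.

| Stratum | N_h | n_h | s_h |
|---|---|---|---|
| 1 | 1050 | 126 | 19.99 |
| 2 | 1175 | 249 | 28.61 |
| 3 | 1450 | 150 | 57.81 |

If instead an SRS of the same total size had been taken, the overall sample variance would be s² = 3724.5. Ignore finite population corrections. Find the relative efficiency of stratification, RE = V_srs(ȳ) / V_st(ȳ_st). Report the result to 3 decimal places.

RE ≈ 1.746

V̂(ȳ_st) = Σ W_h² s_h²/n_h, with W_h = N_h/N and N = 3675:
  stratum 1: (1050/3675)²·19.99²/126 = 0.258892
  stratum 2: (1175/3675)²·28.61²/249 = 0.336045
  stratum 3: (1450/3675)²·57.81²/150 = 3.46845
V_st = 4.06339
V_srs = s²/n = 3724.5/525 = 7.09429
Relative efficiency = V_srs / V_st = 7.09429/4.06339 = 1.7459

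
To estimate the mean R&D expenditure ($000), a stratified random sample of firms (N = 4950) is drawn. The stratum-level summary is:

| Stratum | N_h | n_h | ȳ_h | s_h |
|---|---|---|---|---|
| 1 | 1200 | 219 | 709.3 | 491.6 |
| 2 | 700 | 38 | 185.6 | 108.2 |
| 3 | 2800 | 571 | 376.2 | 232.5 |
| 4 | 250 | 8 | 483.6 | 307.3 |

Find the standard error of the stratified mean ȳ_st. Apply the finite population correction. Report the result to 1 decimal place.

SE(ȳ_st) ≈ 10.6

V̂(ȳ_st) = Σ W_h² (1 − n_h/N_h) s_h²/n_h, with W_h = N_h/N and N = 4950:
  stratum 1: (1200/4950)²·(1 − 219/1200)·491.6²/219 = 53.0175
  stratum 2: (700/4950)²·(1 − 38/700)·108.2²/38 = 5.82662
  stratum 3: (2800/4950)²·(1 − 571/2800)·232.5²/571 = 24.1139
  stratum 4: (250/4950)²·(1 − 8/250)·307.3²/8 = 29.1461
V̂(ȳ_st) = 112.104
SE(ȳ_st) = √112.104 = 10.5879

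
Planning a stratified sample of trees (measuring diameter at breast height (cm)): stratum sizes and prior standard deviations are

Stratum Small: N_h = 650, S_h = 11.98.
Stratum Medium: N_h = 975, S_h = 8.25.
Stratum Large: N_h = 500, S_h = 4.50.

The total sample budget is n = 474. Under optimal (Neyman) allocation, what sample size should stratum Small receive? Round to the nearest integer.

204

Neyman allocation: n_h = n · N_h S_h / Σ N_i S_i, with n = 474.
  stratum Small: N_h·S_h = 650·11.98 = 7787.00
  stratum Medium: N_h·S_h = 975·8.25 = 8043.75
  stratum Large: N_h·S_h = 500·4.50 = 2250.00
Σ N_h S_h = 18080.75
n for stratum Small = 474·7787.00/18080.75 = 204.142 → 204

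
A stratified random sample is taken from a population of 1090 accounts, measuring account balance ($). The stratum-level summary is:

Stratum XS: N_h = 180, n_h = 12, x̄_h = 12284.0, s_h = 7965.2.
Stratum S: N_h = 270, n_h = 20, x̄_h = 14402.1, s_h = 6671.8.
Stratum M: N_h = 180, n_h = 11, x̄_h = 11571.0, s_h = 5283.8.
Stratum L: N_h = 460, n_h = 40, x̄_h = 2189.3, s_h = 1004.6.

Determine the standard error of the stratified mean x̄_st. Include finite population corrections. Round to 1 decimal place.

V̂(x̄_st) = Σ W_h² (1 − n_h/N_h) s_h²/n_h, with W_h = N_h/N and N = 1090:
  stratum XS: (180/1090)²·(1 − 12/180)·7965.2²/12 = 134568
  stratum S: (270/1090)²·(1 − 20/270)·6671.8²/20 = 126447
  stratum M: (180/1090)²·(1 − 11/180)·5283.8²/11 = 64984
  stratum L: (460/1090)²·(1 − 40/460)·1004.6²/40 = 4102.8
V̂(x̄_st) = 330101
SE(x̄_st) = √330101 = 574.544

SE(x̄_st) ≈ 574.5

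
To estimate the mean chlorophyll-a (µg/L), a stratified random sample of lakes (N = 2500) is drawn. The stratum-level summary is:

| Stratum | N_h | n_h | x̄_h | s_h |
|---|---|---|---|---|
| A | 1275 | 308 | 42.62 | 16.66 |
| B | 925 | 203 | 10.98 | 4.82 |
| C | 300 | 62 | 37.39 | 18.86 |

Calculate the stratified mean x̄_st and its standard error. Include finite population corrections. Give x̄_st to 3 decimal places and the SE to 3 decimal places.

x̄_st = Σ W_h x̄_h = (1275·42.62 + 925·10.98 + 300·37.39)/2500 = 30.28560
V̂(x̄_st) = Σ W_h² (1 − n_h/N_h) s_h²/n_h, with W_h = N_h/N and N = 2500:
  stratum A: (1275/2500)²·(1 − 308/1275)·16.66²/308 = 0.177769
  stratum B: (925/2500)²·(1 − 203/925)·4.82²/203 = 0.0122292
  stratum C: (300/2500)²·(1 − 62/300)·18.86²/62 = 0.0655405
V̂(x̄_st) = 0.255539
SE(x̄_st) = √0.255539 = 0.505508

x̄_st ≈ 30.286, SE ≈ 0.506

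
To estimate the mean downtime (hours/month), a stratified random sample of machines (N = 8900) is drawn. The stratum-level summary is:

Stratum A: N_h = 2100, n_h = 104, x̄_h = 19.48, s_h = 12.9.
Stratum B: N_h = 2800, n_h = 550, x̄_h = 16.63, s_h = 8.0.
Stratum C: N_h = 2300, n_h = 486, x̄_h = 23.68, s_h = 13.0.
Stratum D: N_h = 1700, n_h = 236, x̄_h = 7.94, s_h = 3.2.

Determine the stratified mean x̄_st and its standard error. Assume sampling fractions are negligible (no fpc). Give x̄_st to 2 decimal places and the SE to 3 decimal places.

x̄_st = Σ W_h x̄_h = (2100·19.48 + 2800·16.63 + 2300·23.68 + 1700·7.94)/8900 = 17.46449
V̂(x̄_st) = Σ W_h² s_h²/n_h, with W_h = N_h/N and N = 8900:
  stratum A: (2100/8900)²·12.9²/104 = 0.089085
  stratum B: (2800/8900)²·8.0²/550 = 0.0115174
  stratum C: (2300/8900)²·13.0²/486 = 0.0232234
  stratum D: (1700/8900)²·3.2²/236 = 0.00158309
V̂(x̄_st) = 0.125409
SE(x̄_st) = √0.125409 = 0.354131

x̄_st ≈ 17.46, SE ≈ 0.354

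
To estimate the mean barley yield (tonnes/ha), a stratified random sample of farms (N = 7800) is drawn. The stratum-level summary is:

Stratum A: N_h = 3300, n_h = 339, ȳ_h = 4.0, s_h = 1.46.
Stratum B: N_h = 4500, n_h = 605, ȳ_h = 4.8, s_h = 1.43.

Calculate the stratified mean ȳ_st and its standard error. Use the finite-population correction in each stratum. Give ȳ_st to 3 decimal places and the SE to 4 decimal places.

ȳ_st ≈ 4.462, SE ≈ 0.0445

ȳ_st = Σ W_h ȳ_h = (3300·4.0 + 4500·4.8)/7800 = 4.46154
V̂(ȳ_st) = Σ W_h² (1 − n_h/N_h) s_h²/n_h, with W_h = N_h/N and N = 7800:
  stratum A: (3300/7800)²·(1 − 339/3300)·1.46²/339 = 0.00100988
  stratum B: (4500/7800)²·(1 − 605/4500)·1.43²/605 = 0.00097375
V̂(ȳ_st) = 0.00198363
SE(ȳ_st) = √0.00198363 = 0.0445379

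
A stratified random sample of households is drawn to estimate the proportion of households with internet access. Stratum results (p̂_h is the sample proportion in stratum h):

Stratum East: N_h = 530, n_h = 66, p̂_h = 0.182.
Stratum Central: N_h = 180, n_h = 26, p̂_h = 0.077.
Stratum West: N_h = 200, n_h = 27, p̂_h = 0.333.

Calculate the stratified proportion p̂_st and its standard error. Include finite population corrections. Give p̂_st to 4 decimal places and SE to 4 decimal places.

N = 910; stratum weights W_h = N_h/N.
p̂_st = Σ W_h p̂_h = (530·0.182 + 180·0.077 + 200·0.333)/910 = 0.19442
V̂(p̂_st) = Σ W_h² (1 − n_h/N_h) p̂_h(1−p̂_h)/(n_h−1):
  stratum East: (530/910)²·(1 − 66/530)·0.182·0.818/65 = 0.000680178
  stratum Central: (180/910)²·(1 − 26/180)·0.077·0.923/25 = 9.51618e-05
  stratum West: (200/910)²·(1 − 27/200)·0.333·0.667/26 = 0.000356936
V̂(p̂_st) = 0.00113228; SE = √V̂ = 0.0336493

p̂_st ≈ 0.1944, SE ≈ 0.0336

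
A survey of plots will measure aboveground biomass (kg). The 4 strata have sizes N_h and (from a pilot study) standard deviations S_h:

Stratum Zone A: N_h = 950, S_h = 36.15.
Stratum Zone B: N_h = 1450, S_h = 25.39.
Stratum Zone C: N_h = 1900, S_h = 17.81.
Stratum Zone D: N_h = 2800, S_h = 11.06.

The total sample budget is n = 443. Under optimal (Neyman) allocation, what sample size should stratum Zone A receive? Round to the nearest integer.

112

Neyman allocation: n_h = n · N_h S_h / Σ N_i S_i, with n = 443.
  stratum Zone A: N_h·S_h = 950·36.15 = 34342.50
  stratum Zone B: N_h·S_h = 1450·25.39 = 36815.50
  stratum Zone C: N_h·S_h = 1900·17.81 = 33839.00
  stratum Zone D: N_h·S_h = 2800·11.06 = 30968.00
Σ N_h S_h = 135965.00
n for stratum Zone A = 443·34342.50/135965.00 = 111.894 → 112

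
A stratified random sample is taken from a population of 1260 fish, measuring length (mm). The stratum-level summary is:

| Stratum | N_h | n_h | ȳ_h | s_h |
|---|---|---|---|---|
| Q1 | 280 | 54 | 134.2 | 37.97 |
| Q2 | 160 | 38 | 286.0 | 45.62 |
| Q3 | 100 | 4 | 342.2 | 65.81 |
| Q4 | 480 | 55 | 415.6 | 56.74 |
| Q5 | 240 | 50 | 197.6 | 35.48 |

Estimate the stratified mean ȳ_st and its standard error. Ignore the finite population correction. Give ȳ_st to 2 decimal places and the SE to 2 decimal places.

ȳ_st ≈ 289.26, SE ≈ 4.29

ȳ_st = Σ W_h ȳ_h = (280·134.2 + 160·286.0 + 100·342.2 + 480·415.6 + 240·197.6)/1260 = 289.26032
V̂(ȳ_st) = Σ W_h² s_h²/n_h, with W_h = N_h/N and N = 1260:
  stratum Q1: (280/1260)²·37.97²/54 = 1.31845
  stratum Q2: (160/1260)²·45.62²/38 = 0.883132
  stratum Q3: (100/1260)²·65.81²/4 = 6.81997
  stratum Q4: (480/1260)²·56.74²/55 = 8.49488
  stratum Q5: (240/1260)²·35.48²/50 = 0.913437
V̂(ȳ_st) = 18.4299
SE(ȳ_st) = √18.4299 = 4.293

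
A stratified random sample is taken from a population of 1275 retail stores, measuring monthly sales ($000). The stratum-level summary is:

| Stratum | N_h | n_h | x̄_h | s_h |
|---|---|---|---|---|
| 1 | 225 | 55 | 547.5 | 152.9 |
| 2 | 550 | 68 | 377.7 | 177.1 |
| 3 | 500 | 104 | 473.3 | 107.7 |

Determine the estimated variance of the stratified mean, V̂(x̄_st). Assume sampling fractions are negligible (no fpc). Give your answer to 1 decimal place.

V̂(x̄_st) ≈ 116.2

V̂(x̄_st) = Σ W_h² s_h²/n_h, with W_h = N_h/N and N = 1275:
  stratum 1: (225/1275)²·152.9²/55 = 13.2372
  stratum 2: (550/1275)²·177.1²/68 = 85.8288
  stratum 3: (500/1275)²·107.7²/104 = 17.1521
V̂(x̄_st) = 116.218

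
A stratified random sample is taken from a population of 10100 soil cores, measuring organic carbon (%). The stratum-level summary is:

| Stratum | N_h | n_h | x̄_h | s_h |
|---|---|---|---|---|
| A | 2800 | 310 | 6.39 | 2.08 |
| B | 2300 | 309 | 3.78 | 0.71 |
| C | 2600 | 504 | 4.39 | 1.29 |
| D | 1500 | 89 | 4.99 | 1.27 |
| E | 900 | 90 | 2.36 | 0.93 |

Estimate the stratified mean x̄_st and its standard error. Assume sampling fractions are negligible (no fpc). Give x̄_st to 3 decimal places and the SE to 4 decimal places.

x̄_st = Σ W_h x̄_h = (2800·6.39 + 2300·3.78 + 2600·4.39 + 1500·4.99 + 900·2.36)/10100 = 4.71376
V̂(x̄_st) = Σ W_h² s_h²/n_h, with W_h = N_h/N and N = 10100:
  stratum A: (2800/10100)²·2.08²/310 = 0.0010726
  stratum B: (2300/10100)²·0.71²/309 = 8.46002e-05
  stratum C: (2600/10100)²·1.29²/504 = 0.000218803
  stratum D: (1500/10100)²·1.27²/89 = 0.000399721
  stratum E: (900/10100)²·0.93²/90 = 7.63072e-05
V̂(x̄_st) = 0.00185203
SE(x̄_st) = √0.00185203 = 0.0430352

x̄_st ≈ 4.714, SE ≈ 0.0430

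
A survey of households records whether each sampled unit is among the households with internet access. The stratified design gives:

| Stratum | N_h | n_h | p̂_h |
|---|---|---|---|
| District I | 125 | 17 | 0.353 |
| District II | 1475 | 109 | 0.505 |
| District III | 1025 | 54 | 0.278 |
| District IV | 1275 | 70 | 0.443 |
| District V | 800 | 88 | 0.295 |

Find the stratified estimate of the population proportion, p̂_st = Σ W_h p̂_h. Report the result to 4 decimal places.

p̂_st ≈ 0.3989

N = 4700; stratum weights W_h = N_h/N.
p̂_st = Σ W_h p̂_h = (125·0.353 + 1475·0.505 + 1025·0.278 + 1275·0.443 + 800·0.295)/4700 = 0.39889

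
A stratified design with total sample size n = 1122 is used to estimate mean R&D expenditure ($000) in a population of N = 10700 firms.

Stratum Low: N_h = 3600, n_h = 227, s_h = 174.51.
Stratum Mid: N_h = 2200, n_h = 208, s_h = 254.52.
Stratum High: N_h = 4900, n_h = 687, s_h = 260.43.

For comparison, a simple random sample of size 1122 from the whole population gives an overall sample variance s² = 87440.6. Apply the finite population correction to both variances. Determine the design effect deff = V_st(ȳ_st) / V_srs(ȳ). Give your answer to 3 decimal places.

deff ≈ 0.630

V̂(ȳ_st) = Σ W_h² (1 − n_h/N_h) s_h²/n_h, with W_h = N_h/N and N = 10700:
  stratum Low: (3600/10700)²·(1 − 227/3600)·174.51²/227 = 14.2287
  stratum Mid: (2200/10700)²·(1 − 208/2200)·254.52²/208 = 11.9213
  stratum High: (4900/10700)²·(1 − 687/4900)·260.43²/687 = 17.801
V_st = 43.9511
V_srs = (1 − 1122/10700)·87440.6/1122 = 69.7608
deff = V_st / V_srs = 43.9511/69.7608 = 0.6300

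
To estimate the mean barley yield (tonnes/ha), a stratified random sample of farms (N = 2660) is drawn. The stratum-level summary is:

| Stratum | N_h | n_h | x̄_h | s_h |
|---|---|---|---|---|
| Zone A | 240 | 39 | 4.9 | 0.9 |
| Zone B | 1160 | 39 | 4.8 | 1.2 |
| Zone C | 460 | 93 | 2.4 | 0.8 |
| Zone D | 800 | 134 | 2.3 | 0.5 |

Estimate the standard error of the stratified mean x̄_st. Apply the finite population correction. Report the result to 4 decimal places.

V̂(x̄_st) = Σ W_h² (1 − n_h/N_h) s_h²/n_h, with W_h = N_h/N and N = 2660:
  stratum Zone A: (240/2660)²·(1 − 39/240)·0.9²/39 = 0.0001416
  stratum Zone B: (1160/2660)²·(1 − 39/1160)·1.2²/39 = 0.00678576
  stratum Zone C: (460/2660)²·(1 − 93/460)·0.8²/93 = 0.000164194
  stratum Zone D: (800/2660)²·(1 − 134/800)·0.5²/134 = 0.000140487
V̂(x̄_st) = 0.00723204
SE(x̄_st) = √0.00723204 = 0.0850414

SE(x̄_st) ≈ 0.0850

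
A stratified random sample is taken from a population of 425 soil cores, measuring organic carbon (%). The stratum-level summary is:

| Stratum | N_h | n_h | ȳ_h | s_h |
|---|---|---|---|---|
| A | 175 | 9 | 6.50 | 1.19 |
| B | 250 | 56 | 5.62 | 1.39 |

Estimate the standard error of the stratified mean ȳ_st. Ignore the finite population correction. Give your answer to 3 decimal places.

SE(ȳ_st) ≈ 0.197

V̂(ȳ_st) = Σ W_h² s_h²/n_h, with W_h = N_h/N and N = 425:
  stratum A: (175/425)²·1.19²/9 = 0.0266778
  stratum B: (250/425)²·1.39²/56 = 0.0119383
V̂(ȳ_st) = 0.0386161
SE(ȳ_st) = √0.0386161 = 0.19651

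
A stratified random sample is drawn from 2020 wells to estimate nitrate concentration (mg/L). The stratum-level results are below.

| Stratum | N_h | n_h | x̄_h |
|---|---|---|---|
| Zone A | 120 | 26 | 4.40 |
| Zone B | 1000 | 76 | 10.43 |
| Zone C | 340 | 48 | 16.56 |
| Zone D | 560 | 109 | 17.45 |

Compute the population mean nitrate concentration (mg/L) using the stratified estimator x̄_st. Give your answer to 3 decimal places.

N = Σ N_h = 2020. Stratum weights W_h = N_h/N.
x̄_st = (120·4.40 + 1000·10.43 + 340·16.56 + 560·17.45) / 2020 = 13.04970

x̄_st ≈ 13.050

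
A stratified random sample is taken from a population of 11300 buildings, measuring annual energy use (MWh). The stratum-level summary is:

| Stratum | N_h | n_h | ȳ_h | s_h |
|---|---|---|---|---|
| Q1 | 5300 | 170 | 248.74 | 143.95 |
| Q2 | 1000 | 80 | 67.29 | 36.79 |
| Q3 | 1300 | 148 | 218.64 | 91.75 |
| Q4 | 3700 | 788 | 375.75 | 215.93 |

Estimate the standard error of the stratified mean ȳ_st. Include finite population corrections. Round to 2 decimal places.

SE(ȳ_st) ≈ 5.63

V̂(ȳ_st) = Σ W_h² (1 − n_h/N_h) s_h²/n_h, with W_h = N_h/N and N = 11300:
  stratum Q1: (5300/11300)²·(1 − 170/5300)·143.95²/170 = 25.9544
  stratum Q2: (1000/11300)²·(1 − 80/1000)·36.79²/80 = 0.121899
  stratum Q3: (1300/11300)²·(1 − 148/1300)·91.75²/148 = 0.667098
  stratum Q4: (3700/11300)²·(1 − 788/3700)·215.93²/788 = 4.99271
V̂(ȳ_st) = 31.7361
SE(ȳ_st) = √31.7361 = 5.63348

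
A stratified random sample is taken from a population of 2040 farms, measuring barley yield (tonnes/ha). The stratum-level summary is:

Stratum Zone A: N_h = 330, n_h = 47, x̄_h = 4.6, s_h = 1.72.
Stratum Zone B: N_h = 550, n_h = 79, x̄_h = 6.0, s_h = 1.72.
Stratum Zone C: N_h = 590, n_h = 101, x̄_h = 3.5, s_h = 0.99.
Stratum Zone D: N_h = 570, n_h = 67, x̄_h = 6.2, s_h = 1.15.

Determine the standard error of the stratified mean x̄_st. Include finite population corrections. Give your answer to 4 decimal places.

SE(x̄_st) ≈ 0.0760

V̂(x̄_st) = Σ W_h² (1 − n_h/N_h) s_h²/n_h, with W_h = N_h/N and N = 2040:
  stratum Zone A: (330/2040)²·(1 − 47/330)·1.72²/47 = 0.00141253
  stratum Zone B: (550/2040)²·(1 − 79/550)·1.72²/79 = 0.00233106
  stratum Zone C: (590/2040)²·(1 − 101/590)·0.99²/101 = 0.000672744
  stratum Zone D: (570/2040)²·(1 − 67/570)·1.15²/67 = 0.00135989
V̂(x̄_st) = 0.00577622
SE(x̄_st) = √0.00577622 = 0.0760015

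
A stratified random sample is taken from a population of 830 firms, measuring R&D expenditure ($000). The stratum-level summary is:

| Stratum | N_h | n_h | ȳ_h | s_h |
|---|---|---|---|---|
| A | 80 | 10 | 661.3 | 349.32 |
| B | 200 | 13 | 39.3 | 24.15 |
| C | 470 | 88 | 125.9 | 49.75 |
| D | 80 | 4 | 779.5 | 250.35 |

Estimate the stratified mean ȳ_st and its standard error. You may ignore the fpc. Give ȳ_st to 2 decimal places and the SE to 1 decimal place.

ȳ_st = Σ W_h ȳ_h = (80·661.3 + 200·39.3 + 470·125.9 + 80·779.5)/830 = 219.63494
V̂(ȳ_st) = Σ W_h² s_h²/n_h, with W_h = N_h/N and N = 830:
  stratum A: (80/830)²·349.32²/10 = 113.363
  stratum B: (200/830)²·24.15²/13 = 2.60492
  stratum C: (470/830)²·49.75²/88 = 9.01868
  stratum D: (80/830)²·250.35²/4 = 145.566
V̂(ȳ_st) = 270.552
SE(ȳ_st) = √270.552 = 16.4485

ȳ_st ≈ 219.63, SE ≈ 16.4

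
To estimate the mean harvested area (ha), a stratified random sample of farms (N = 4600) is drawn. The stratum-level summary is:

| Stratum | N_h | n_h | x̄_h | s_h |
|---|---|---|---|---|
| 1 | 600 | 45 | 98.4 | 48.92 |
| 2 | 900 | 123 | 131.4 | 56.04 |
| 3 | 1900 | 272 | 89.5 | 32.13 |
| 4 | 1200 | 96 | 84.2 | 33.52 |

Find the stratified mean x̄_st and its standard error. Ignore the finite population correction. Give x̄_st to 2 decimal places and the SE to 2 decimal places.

x̄_st ≈ 97.48, SE ≈ 1.82

x̄_st = Σ W_h x̄_h = (600·98.4 + 900·131.4 + 1900·89.5 + 1200·84.2)/4600 = 97.47609
V̂(x̄_st) = Σ W_h² s_h²/n_h, with W_h = N_h/N and N = 4600:
  stratum 1: (600/4600)²·48.92²/45 = 0.904789
  stratum 2: (900/4600)²·56.04²/123 = 0.977373
  stratum 3: (1900/4600)²·32.13²/272 = 0.647506
  stratum 4: (1200/4600)²·33.52²/96 = 0.796496
V̂(x̄_st) = 3.32616
SE(x̄_st) = √3.32616 = 1.82378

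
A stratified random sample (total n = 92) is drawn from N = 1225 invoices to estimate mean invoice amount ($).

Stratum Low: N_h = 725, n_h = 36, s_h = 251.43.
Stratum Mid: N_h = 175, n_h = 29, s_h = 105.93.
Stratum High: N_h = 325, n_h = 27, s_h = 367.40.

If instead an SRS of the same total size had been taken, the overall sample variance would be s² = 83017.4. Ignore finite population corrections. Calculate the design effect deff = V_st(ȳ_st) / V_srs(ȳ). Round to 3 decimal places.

V̂(ȳ_st) = Σ W_h² s_h²/n_h, with W_h = N_h/N and N = 1225:
  stratum Low: (725/1225)²·251.43²/36 = 615.086
  stratum Mid: (175/1225)²·105.93²/29 = 7.89667
  stratum High: (325/1225)²·367.40²/27 = 351.892
V_st = 974.874
V_srs = s²/n = 83017.4/92 = 902.363
deff = V_st / V_srs = 974.874/902.363 = 1.0804

deff ≈ 1.080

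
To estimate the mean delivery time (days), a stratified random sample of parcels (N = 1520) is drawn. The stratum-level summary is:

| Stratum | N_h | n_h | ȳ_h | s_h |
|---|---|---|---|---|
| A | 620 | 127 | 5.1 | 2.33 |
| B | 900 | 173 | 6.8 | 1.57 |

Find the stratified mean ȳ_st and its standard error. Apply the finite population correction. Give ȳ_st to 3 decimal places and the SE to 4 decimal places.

ȳ_st ≈ 6.107, SE ≈ 0.0984

ȳ_st = Σ W_h ȳ_h = (620·5.1 + 900·6.8)/1520 = 6.10658
V̂(ȳ_st) = Σ W_h² (1 − n_h/N_h) s_h²/n_h, with W_h = N_h/N and N = 1520:
  stratum A: (620/1520)²·(1 − 127/620)·2.33²/127 = 0.00565535
  stratum B: (900/1520)²·(1 − 173/900)·1.57²/173 = 0.00403499
V̂(ȳ_st) = 0.00969035
SE(ȳ_st) = √0.00969035 = 0.0984396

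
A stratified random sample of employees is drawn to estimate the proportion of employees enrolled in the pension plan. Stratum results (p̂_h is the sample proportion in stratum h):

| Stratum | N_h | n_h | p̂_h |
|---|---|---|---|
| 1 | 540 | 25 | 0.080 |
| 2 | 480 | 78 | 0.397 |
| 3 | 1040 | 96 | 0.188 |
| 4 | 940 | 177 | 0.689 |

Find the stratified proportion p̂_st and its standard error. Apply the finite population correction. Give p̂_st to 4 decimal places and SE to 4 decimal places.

N = 3000; stratum weights W_h = N_h/N.
p̂_st = Σ W_h p̂_h = (540·0.080 + 480·0.397 + 1040·0.188 + 940·0.689)/3000 = 0.35898
V̂(p̂_st) = Σ W_h² (1 − n_h/N_h) p̂_h(1−p̂_h)/(n_h−1):
  stratum 1: (540/3000)²·(1 − 25/540)·0.080·0.920/24 = 9.476e-05
  stratum 2: (480/3000)²·(1 − 78/480)·0.397·0.603/77 = 6.66564e-05
  stratum 3: (1040/3000)²·(1 − 96/1040)·0.188·0.812/95 = 0.000175288
  stratum 4: (940/3000)²·(1 − 177/940)·0.689·0.311/176 = 9.70235e-05
V̂(p̂_st) = 0.000433728; SE = √V̂ = 0.0208261

p̂_st ≈ 0.3590, SE ≈ 0.0208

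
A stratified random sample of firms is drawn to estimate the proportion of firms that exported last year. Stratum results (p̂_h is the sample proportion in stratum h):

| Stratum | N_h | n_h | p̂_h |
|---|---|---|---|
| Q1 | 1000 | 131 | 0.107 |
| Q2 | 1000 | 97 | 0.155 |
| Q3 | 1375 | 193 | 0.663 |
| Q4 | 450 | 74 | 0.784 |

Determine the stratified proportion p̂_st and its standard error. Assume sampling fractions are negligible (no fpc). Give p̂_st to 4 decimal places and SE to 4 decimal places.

N = 3825; stratum weights W_h = N_h/N.
p̂_st = Σ W_h p̂_h = (1000·0.107 + 1000·0.155 + 1375·0.663 + 450·0.784)/3825 = 0.39907
V̂(p̂_st) = Σ W_h² p̂_h(1−p̂_h)/(n_h−1):
  stratum Q1: (1000/3825)²·0.107·0.893/130 = 5.02376e-05
  stratum Q2: (1000/3825)²·0.155·0.845/96 = 9.32512e-05
  stratum Q3: (1375/3825)²·0.663·0.337/192 = 0.000150378
  stratum Q4: (450/3825)²·0.784·0.216/73 = 3.21077e-05
V̂(p̂_st) = 0.000325975; SE = √V̂ = 0.0180548

p̂_st ≈ 0.3991, SE ≈ 0.0181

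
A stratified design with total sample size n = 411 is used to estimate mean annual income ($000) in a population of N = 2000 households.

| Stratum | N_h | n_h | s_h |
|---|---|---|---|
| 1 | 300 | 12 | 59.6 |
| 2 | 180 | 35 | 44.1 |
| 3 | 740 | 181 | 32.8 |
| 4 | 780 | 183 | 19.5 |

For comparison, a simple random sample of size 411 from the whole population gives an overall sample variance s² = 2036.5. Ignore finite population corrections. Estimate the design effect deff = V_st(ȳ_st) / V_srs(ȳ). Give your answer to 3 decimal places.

deff ≈ 1.663

V̂(ȳ_st) = Σ W_h² s_h²/n_h, with W_h = N_h/N and N = 2000:
  stratum 1: (300/2000)²·59.6²/12 = 6.6603
  stratum 2: (180/2000)²·44.1²/35 = 0.450085
  stratum 3: (740/2000)²·32.8²/181 = 0.813715
  stratum 4: (780/2000)²·19.5²/183 = 0.316044
V_st = 8.24014
V_srs = s²/n = 2036.5/411 = 4.95499
deff = V_st / V_srs = 8.24014/4.95499 = 1.6630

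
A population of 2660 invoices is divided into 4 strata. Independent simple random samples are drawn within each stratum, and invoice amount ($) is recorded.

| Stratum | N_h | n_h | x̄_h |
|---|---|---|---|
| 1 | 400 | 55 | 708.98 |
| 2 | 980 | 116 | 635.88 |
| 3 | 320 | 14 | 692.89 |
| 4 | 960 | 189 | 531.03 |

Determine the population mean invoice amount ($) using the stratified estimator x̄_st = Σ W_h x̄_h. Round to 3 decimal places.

N = Σ N_h = 2660. Stratum weights W_h = N_h/N.
x̄_st = (400·708.98 + 980·635.88 + 320·692.89 + 960·531.03) / 2660 = 615.89023

x̄_st ≈ 615.890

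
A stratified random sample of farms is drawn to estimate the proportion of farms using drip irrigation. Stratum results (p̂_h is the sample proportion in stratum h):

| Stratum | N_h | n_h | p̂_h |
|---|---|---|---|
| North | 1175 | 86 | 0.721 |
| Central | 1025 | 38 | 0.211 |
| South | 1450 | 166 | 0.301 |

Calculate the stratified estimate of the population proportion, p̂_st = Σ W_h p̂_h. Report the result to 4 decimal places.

p̂_st ≈ 0.4109

N = 3650; stratum weights W_h = N_h/N.
p̂_st = Σ W_h p̂_h = (1175·0.721 + 1025·0.211 + 1450·0.301)/3650 = 0.41093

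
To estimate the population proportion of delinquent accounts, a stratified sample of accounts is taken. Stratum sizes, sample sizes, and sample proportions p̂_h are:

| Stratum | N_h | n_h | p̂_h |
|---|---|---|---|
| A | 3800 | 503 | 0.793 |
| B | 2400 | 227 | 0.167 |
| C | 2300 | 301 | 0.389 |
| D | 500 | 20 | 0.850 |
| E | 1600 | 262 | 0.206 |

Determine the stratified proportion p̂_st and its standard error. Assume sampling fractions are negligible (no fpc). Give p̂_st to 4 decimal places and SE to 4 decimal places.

p̂_st ≈ 0.4777, SE ≈ 0.0118

N = 10600; stratum weights W_h = N_h/N.
p̂_st = Σ W_h p̂_h = (3800·0.793 + 2400·0.167 + 2300·0.389 + 500·0.850 + 1600·0.206)/10600 = 0.47769
V̂(p̂_st) = Σ W_h² p̂_h(1−p̂_h)/(n_h−1):
  stratum A: (3800/10600)²·0.793·0.207/502 = 4.20238e-05
  stratum B: (2400/10600)²·0.167·0.833/226 = 3.15547e-05
  stratum C: (2300/10600)²·0.389·0.611/300 = 3.73004e-05
  stratum D: (500/10600)²·0.850·0.150/19 = 1.49309e-05
  stratum E: (1600/10600)²·0.206·0.794/261 = 1.42783e-05
V̂(p̂_st) = 0.000140088; SE = √V̂ = 0.0118359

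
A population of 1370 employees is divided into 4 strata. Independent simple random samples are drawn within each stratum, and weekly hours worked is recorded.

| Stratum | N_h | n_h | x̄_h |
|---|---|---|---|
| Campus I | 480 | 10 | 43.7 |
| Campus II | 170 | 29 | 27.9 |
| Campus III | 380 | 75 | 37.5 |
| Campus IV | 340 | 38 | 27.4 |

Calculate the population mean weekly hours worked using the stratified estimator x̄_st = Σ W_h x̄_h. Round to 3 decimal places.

N = Σ N_h = 1370. Stratum weights W_h = N_h/N.
x̄_st = (480·43.7 + 170·27.9 + 380·37.5 + 340·27.4) / 1370 = 35.97445

x̄_st ≈ 35.974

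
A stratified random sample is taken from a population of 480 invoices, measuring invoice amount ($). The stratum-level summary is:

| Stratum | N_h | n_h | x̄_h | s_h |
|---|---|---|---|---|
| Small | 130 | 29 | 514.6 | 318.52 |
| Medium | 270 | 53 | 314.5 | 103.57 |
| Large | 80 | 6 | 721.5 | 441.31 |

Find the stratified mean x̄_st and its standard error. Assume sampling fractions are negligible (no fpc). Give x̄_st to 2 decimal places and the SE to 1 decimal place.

x̄_st = Σ W_h x̄_h = (130·514.6 + 270·314.5 + 80·721.5)/480 = 436.52708
V̂(x̄_st) = Σ W_h² s_h²/n_h, with W_h = N_h/N and N = 480:
  stratum Small: (130/480)²·318.52²/29 = 256.614
  stratum Medium: (270/480)²·103.57²/53 = 64.0379
  stratum Large: (80/480)²·441.31²/6 = 901.641
V̂(x̄_st) = 1222.29
SE(x̄_st) = √1222.29 = 34.9613

x̄_st ≈ 436.53, SE ≈ 35.0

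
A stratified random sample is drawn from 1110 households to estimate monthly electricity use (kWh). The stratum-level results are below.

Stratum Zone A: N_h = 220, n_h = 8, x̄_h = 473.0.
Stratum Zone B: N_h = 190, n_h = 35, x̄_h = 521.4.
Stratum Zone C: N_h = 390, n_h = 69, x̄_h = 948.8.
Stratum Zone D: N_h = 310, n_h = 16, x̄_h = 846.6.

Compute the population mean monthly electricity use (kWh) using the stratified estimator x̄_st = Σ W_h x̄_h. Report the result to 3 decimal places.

N = Σ N_h = 1110. Stratum weights W_h = N_h/N.
x̄_st = (220·473.0 + 190·521.4 + 390·948.8 + 310·846.6) / 1110 = 752.79640

x̄_st ≈ 752.796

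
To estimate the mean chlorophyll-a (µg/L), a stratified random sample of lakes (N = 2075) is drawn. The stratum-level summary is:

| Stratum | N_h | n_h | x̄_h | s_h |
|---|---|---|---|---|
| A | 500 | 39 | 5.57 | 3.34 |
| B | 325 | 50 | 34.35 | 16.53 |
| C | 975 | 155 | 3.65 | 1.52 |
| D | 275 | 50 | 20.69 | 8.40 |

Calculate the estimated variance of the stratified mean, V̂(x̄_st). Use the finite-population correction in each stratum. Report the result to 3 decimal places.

V̂(x̄_st) = Σ W_h² (1 − n_h/N_h) s_h²/n_h, with W_h = N_h/N and N = 2075:
  stratum A: (500/2075)²·(1 − 39/500)·3.34²/39 = 0.0153131
  stratum B: (325/2075)²·(1 − 50/325)·16.53²/50 = 0.113437
  stratum C: (975/2075)²·(1 − 155/975)·1.52²/155 = 0.00276782
  stratum D: (275/2075)²·(1 − 50/275)·8.40²/50 = 0.02028
V̂(x̄_st) = 0.151798

V̂(x̄_st) ≈ 0.152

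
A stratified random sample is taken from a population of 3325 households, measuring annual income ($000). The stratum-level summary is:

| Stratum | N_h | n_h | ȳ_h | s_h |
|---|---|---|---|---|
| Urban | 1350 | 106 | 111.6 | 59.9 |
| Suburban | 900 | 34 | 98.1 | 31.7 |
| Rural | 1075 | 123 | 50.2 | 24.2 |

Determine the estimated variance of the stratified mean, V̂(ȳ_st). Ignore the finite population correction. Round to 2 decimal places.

V̂(ȳ_st) ≈ 8.24

V̂(ȳ_st) = Σ W_h² s_h²/n_h, with W_h = N_h/N and N = 3325:
  stratum Urban: (1350/3325)²·59.9²/106 = 5.57997
  stratum Suburban: (900/3325)²·31.7²/34 = 2.16542
  stratum Rural: (1075/3325)²·24.2²/123 = 0.49769
V̂(ȳ_st) = 8.24308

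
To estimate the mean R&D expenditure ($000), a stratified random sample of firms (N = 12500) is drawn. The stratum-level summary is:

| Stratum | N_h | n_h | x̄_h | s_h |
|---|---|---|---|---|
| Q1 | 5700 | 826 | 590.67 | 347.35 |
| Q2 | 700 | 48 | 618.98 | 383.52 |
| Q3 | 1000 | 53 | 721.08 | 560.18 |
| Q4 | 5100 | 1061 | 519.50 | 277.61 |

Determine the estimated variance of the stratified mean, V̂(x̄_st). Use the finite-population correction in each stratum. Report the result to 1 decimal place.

V̂(x̄_st) ≈ 80.4

V̂(x̄_st) = Σ W_h² (1 − n_h/N_h) s_h²/n_h, with W_h = N_h/N and N = 12500:
  stratum Q1: (5700/12500)²·(1 − 826/5700)·347.35²/826 = 25.9714
  stratum Q2: (700/12500)²·(1 − 48/700)·383.52²/48 = 8.95077
  stratum Q3: (1000/12500)²·(1 − 53/1000)·560.18²/53 = 35.8847
  stratum Q4: (5100/12500)²·(1 − 1061/5100)·277.61²/1061 = 9.57588
V̂(x̄_st) = 80.3827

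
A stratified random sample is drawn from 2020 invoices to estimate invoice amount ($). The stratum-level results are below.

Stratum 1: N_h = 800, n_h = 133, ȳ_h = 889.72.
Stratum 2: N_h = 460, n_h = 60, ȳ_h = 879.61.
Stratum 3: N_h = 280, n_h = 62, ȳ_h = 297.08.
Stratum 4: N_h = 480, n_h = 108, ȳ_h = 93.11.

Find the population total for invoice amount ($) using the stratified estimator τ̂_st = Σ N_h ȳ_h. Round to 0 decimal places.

τ̂_st = Σ N_h ȳ_h = 800·889.72 + 460·879.61 + 280·297.08 + 480·93.11 = 1244272

τ̂_st ≈ 1244272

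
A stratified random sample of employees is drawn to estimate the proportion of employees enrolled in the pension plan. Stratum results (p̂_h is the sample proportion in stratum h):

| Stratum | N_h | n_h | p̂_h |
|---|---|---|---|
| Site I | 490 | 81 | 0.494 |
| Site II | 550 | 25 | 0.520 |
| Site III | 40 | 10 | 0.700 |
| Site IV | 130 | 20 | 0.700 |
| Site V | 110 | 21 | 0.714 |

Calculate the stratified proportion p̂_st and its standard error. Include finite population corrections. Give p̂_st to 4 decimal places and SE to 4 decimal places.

p̂_st ≈ 0.5497, SE ≈ 0.0474

N = 1320; stratum weights W_h = N_h/N.
p̂_st = Σ W_h p̂_h = (490·0.494 + 550·0.520 + 40·0.700 + 130·0.700 + 110·0.714)/1320 = 0.54970
V̂(p̂_st) = Σ W_h² (1 − n_h/N_h) p̂_h(1−p̂_h)/(n_h−1):
  stratum Site I: (490/1320)²·(1 − 81/490)·0.494·0.506/80 = 0.000359384
  stratum Site II: (550/1320)²·(1 − 25/550)·0.520·0.480/24 = 0.00172348
  stratum Site III: (40/1320)²·(1 − 10/40)·0.700·0.300/9 = 1.60698e-05
  stratum Site IV: (130/1320)²·(1 − 20/130)·0.700·0.300/19 = 9.07097e-05
  stratum Site V: (110/1320)²·(1 − 21/110)·0.714·0.286/20 = 5.73679e-05
V̂(p̂_st) = 0.00224702; SE = √V̂ = 0.0474027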